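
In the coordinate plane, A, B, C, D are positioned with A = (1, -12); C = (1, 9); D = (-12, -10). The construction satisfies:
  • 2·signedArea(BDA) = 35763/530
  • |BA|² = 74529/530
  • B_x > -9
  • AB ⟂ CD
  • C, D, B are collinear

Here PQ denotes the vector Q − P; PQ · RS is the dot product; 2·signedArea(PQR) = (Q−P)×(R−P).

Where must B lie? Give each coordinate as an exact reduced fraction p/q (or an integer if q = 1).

1. B_x = -4657/530  [C, D, B are collinear ∩ AB ⟂ CD]
2. B_y = -2811/530  [C, D, B are collinear ∩ AB ⟂ CD]
   → B = (-4657/530, -2811/530)

B = (-4657/530, -2811/530)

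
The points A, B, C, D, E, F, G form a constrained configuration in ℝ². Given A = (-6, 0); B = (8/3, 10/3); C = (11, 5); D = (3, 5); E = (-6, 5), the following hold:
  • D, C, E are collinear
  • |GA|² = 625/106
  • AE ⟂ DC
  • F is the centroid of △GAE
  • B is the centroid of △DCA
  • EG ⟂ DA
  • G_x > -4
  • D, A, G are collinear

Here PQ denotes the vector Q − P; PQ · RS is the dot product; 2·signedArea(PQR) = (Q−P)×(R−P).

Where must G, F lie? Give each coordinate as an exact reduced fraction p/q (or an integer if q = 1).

1. G_x = -411/106  [D, A, G are collinear ∩ EG ⟂ DA]
2. G_y = 125/106  [D, A, G are collinear ∩ EG ⟂ DA]
   → G = (-411/106, 125/106)
3. F_x = -561/106  [F is the centroid of △GAE]
4. F_y = 655/318  [F is the centroid of △GAE]
   → F = (-561/106, 655/318)

F = (-561/106, 655/318)
G = (-411/106, 125/106)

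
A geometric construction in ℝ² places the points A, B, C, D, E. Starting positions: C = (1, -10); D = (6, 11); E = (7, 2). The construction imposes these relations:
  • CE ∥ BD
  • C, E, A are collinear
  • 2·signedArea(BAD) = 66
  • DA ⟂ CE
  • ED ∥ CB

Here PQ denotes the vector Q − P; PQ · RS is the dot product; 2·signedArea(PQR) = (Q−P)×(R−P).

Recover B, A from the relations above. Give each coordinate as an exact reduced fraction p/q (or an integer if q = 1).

1. B_x = 0  [CE ∥ BD ∩ ED ∥ CB]
2. B_y = -1  [CE ∥ BD ∩ ED ∥ CB]
   → B = (0, -1)
3. A_x = 52/5  [C, E, A are collinear ∩ DA ⟂ CE]
4. A_y = 44/5  [C, E, A are collinear ∩ DA ⟂ CE]
   → A = (52/5, 44/5)

A = (52/5, 44/5)
B = (0, -1)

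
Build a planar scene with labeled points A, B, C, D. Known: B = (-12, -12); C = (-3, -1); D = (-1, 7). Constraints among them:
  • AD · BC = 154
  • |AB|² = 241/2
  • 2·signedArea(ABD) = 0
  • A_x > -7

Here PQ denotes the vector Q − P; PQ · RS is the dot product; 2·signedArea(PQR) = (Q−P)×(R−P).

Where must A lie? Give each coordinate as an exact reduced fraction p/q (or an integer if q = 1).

1. A_x = -13/2  [2·signedArea(ABD) = 0 ∩ AD · BC = 154]
2. A_y = -5/2  [2·signedArea(ABD) = 0 ∩ AD · BC = 154]
   → A = (-13/2, -5/2)

A = (-13/2, -5/2)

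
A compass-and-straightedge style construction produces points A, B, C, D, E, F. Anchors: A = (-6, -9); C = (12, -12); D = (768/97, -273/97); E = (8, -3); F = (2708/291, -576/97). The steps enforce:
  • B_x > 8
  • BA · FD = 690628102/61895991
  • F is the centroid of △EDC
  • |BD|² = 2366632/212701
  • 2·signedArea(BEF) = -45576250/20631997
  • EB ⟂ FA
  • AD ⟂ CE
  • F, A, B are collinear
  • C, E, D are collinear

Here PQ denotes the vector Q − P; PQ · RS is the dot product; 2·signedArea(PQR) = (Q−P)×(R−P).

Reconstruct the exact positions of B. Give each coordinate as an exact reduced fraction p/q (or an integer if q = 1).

B = (177752726/20631997, -125365491/20631997)

1. B_x = 177752726/20631997  [F, A, B are collinear ∩ EB ⟂ FA]
2. B_y = -125365491/20631997  [F, A, B are collinear ∩ EB ⟂ FA]
   → B = (177752726/20631997, -125365491/20631997)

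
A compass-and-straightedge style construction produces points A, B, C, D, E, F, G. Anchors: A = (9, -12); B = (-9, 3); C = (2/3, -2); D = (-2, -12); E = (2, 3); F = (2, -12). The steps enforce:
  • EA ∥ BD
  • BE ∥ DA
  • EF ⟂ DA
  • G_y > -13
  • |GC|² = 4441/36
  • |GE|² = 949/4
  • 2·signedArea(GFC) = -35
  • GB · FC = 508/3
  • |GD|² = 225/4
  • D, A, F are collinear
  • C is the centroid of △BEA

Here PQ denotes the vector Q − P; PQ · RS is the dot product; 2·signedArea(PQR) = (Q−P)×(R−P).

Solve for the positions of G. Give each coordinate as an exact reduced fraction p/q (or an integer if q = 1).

1. G_x = 11/2  [2·signedArea(GFC) = -35 ∩ GB · FC = 508/3]
2. G_y = -12  [2·signedArea(GFC) = -35 ∩ GB · FC = 508/3]
   → G = (11/2, -12)

G = (11/2, -12)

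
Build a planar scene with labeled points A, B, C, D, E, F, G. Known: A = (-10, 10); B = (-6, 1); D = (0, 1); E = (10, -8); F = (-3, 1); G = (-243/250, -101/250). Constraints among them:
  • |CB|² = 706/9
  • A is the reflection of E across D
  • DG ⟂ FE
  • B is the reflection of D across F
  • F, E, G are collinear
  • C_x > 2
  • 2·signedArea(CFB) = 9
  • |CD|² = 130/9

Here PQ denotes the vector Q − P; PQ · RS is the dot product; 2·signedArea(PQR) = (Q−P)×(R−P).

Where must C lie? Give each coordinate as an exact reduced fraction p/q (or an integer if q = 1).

1. C_y = -2  [2·signedArea(CFB) = 9]
2. C_x = 7/3  [|CB|² = 706/9]
   → C = (7/3, -2)

C = (7/3, -2)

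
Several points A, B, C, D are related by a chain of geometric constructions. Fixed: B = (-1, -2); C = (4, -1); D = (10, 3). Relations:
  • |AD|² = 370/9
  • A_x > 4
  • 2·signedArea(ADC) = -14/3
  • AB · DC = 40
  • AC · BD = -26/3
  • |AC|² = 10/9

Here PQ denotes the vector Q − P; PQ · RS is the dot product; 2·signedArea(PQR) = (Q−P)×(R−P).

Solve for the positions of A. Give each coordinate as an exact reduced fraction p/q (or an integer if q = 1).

A = (13/3, 0)

1. A_x = 13/3  [AC · BD = -26/3 ∩ AB · DC = 40]
2. A_y = 0  [AC · BD = -26/3 ∩ AB · DC = 40]
   → A = (13/3, 0)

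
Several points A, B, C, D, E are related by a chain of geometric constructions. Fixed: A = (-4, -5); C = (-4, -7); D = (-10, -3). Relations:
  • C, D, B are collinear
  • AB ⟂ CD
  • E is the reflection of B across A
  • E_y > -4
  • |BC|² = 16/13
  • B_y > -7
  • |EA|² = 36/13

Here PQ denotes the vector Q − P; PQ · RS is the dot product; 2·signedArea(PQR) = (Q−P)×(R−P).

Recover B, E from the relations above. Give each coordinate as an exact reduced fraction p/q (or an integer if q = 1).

B = (-64/13, -83/13)
E = (-40/13, -47/13)

1. B_x = -64/13  [C, D, B are collinear ∩ AB ⟂ CD]
2. B_y = -83/13  [C, D, B are collinear ∩ AB ⟂ CD]
   → B = (-64/13, -83/13)
3. E_x = -40/13  [E is the reflection of B across A]
4. E_y = -47/13  [E is the reflection of B across A]
   → E = (-40/13, -47/13)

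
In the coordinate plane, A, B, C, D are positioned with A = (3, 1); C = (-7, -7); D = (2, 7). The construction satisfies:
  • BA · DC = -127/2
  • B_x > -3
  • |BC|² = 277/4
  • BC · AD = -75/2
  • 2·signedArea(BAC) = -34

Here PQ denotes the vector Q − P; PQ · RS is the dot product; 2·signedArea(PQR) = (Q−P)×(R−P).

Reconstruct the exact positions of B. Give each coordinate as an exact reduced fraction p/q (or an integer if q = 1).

B = (-5/2, 0)

1. B_x = -5/2  [BA · DC = -127/2 ∩ 2·signedArea(BAC) = -34]
2. B_y = 0  [BA · DC = -127/2 ∩ 2·signedArea(BAC) = -34]
   → B = (-5/2, 0)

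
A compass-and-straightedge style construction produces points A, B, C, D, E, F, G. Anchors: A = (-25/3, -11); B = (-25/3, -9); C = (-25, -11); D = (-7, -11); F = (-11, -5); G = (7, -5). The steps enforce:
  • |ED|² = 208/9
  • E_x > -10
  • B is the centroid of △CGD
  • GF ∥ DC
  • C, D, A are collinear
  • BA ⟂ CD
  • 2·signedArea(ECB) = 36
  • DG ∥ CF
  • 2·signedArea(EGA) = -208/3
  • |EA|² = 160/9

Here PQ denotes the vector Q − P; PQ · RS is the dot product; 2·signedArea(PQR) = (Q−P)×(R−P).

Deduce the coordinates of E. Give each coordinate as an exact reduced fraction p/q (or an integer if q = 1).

1. E_x = -29/3  [2·signedArea(ECB) = 36 ∩ 2·signedArea(EGA) = -208/3]
2. E_y = -7  [2·signedArea(ECB) = 36 ∩ 2·signedArea(EGA) = -208/3]
   → E = (-29/3, -7)

E = (-29/3, -7)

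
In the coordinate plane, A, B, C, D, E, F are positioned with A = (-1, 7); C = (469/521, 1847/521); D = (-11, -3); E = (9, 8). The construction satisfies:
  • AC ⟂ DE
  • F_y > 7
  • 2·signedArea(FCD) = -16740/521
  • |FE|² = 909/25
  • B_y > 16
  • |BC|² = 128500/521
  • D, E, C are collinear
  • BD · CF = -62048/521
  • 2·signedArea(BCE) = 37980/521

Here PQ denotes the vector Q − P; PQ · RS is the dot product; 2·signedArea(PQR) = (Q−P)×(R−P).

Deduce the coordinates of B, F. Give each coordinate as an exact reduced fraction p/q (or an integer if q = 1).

B = (9, 17)
F = (3, 37/5)

1. B_x = 9  [line -2321/521·x + 4220/521·y + -50851/521 = 0 ∩ |BC|² = 128500/521]
2. B_y = 17  [line -2321/521·x + 4220/521·y + -50851/521 = 0 ∩ |BC|² = 128500/521]
   → B = (9, 17)
3. F_x = 3  [BD · CF = -62048/521 ∩ 2·signedArea(FCD) = -16740/521]
4. F_y = 37/5  [BD · CF = -62048/521 ∩ 2·signedArea(FCD) = -16740/521]
   → F = (3, 37/5)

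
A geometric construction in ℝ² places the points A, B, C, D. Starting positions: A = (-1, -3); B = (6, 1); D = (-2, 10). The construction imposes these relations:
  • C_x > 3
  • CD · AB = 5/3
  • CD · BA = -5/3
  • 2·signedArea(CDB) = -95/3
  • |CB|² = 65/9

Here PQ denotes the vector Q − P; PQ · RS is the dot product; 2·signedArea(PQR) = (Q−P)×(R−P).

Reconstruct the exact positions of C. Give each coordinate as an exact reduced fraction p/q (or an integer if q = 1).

1. C_x = 11/3  [CD · BA = -5/3 ∩ 2·signedArea(CDB) = -95/3]
2. C_y = -1/3  [CD · BA = -5/3 ∩ 2·signedArea(CDB) = -95/3]
   → C = (11/3, -1/3)

C = (11/3, -1/3)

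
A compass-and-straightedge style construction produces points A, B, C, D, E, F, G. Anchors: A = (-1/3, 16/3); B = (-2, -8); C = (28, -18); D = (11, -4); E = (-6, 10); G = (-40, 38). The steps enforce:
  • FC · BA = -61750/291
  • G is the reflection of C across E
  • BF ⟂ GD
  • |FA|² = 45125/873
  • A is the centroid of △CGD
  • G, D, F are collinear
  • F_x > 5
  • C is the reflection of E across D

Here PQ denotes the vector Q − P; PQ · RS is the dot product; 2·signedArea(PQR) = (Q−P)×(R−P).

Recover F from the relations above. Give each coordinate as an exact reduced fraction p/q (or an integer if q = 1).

1. F_x = 506/97  [G, D, F are collinear ∩ BF ⟂ GD]
2. F_y = 74/97  [G, D, F are collinear ∩ BF ⟂ GD]
   → F = (506/97, 74/97)

F = (506/97, 74/97)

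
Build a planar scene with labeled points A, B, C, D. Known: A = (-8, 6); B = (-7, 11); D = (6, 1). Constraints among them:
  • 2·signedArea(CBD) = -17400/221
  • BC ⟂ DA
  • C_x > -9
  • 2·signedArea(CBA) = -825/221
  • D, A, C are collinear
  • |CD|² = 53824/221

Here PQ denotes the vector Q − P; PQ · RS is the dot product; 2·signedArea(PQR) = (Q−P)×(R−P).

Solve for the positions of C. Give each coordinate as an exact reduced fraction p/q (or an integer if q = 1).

1. C_x = -1922/221  [D, A, C are collinear ∩ BC ⟂ DA]
2. C_y = 1381/221  [D, A, C are collinear ∩ BC ⟂ DA]
   → C = (-1922/221, 1381/221)

C = (-1922/221, 1381/221)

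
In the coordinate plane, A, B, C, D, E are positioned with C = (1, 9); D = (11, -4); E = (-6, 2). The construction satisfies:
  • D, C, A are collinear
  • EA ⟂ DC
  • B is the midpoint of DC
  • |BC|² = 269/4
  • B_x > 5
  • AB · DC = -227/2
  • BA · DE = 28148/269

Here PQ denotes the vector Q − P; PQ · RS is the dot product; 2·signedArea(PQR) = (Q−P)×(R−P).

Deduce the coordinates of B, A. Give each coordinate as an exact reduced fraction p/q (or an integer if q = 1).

A = (479/269, 2148/269)
B = (6, 5/2)

1. B_x = 6  [B is the midpoint of DC]
2. B_y = 5/2  [B is the midpoint of DC]
   → B = (6, 5/2)
3. A_x = 479/269  [D, C, A are collinear ∩ EA ⟂ DC]
4. A_y = 2148/269  [D, C, A are collinear ∩ EA ⟂ DC]
   → A = (479/269, 2148/269)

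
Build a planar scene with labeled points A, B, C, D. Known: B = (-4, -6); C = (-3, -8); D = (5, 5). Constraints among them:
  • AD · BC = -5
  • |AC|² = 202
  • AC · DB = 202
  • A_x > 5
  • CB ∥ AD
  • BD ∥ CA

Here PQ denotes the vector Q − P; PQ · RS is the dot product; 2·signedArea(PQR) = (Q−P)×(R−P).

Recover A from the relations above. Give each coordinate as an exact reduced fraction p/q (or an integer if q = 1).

A = (6, 3)

1. A_x = 6  [CB ∥ AD ∩ BD ∥ CA]
2. A_y = 3  [CB ∥ AD ∩ BD ∥ CA]
   → A = (6, 3)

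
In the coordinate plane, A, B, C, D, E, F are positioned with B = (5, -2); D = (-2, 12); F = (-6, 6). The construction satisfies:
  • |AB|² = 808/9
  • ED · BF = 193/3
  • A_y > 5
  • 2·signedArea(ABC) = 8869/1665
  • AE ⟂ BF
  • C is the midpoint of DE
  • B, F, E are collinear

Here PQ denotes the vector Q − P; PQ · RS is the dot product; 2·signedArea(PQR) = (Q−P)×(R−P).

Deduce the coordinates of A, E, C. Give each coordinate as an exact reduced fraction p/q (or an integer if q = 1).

1. E_x = -1339/555  [B, F, E are collinear ∩ ED · BF = 193/3]
2. E_y = 1882/555  [B, F, E are collinear ∩ ED · BF = 193/3]
   → E = (-1339/555, 1882/555)
3. C_x = -2449/1110  [C is the midpoint of DE]
4. C_y = 4271/555  [C is the midpoint of DE]
   → C = (-2449/1110, 4271/555)
5. A_x = -1  [2·signedArea(ABC) = 8869/1665 ∩ AE ⟂ BF]
6. A_y = 16/3  [2·signedArea(ABC) = 8869/1665 ∩ AE ⟂ BF]
   → A = (-1, 16/3)

A = (-1, 16/3)
C = (-2449/1110, 4271/555)
E = (-1339/555, 1882/555)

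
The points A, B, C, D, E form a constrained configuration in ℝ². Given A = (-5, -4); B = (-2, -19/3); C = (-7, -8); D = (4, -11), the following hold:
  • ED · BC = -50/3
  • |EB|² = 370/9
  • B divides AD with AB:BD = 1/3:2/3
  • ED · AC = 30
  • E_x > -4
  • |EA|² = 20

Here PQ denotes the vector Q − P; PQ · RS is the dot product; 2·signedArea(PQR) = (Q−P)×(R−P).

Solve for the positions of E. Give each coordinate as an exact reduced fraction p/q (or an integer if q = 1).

1. E_x = -3  [ED · AC = 30 ∩ ED · BC = -50/3]
2. E_y = 0  [ED · AC = 30 ∩ ED · BC = -50/3]
   → E = (-3, 0)

E = (-3, 0)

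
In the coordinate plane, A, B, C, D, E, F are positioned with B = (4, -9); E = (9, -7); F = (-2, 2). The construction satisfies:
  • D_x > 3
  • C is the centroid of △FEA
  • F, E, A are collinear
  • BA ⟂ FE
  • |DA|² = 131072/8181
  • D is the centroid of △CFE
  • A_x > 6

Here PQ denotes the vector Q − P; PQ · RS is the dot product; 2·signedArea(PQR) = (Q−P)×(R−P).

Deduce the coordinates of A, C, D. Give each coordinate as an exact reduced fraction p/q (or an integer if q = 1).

A = (1411/202, -1081/202)
C = (2825/606, -697/202)
D = (7067/1818, -569/202)

1. A_x = 1411/202  [F, E, A are collinear ∩ BA ⟂ FE]
2. A_y = -1081/202  [F, E, A are collinear ∩ BA ⟂ FE]
   → A = (1411/202, -1081/202)
3. C_x = 2825/606  [C is the centroid of △FEA]
4. C_y = -697/202  [C is the centroid of △FEA]
   → C = (2825/606, -697/202)
5. D_x = 7067/1818  [D is the centroid of △CFE]
6. D_y = -569/202  [D is the centroid of △CFE]
   → D = (7067/1818, -569/202)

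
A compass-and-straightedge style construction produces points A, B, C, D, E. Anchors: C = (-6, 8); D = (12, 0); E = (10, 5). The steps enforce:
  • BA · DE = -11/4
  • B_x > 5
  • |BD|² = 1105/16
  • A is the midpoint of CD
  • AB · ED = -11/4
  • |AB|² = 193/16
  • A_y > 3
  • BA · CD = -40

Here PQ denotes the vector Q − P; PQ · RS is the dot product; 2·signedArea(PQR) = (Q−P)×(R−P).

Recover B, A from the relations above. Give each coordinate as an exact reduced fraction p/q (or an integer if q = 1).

1. A_x = 3  [A is the midpoint of CD]
2. A_y = 4  [A is the midpoint of CD]
   → A = (3, 4)
3. B_x = 6  [BA · DE = -11/4 ∩ BA · CD = -40]
4. B_y = 23/4  [BA · DE = -11/4 ∩ BA · CD = -40]
   → B = (6, 23/4)

A = (3, 4)
B = (6, 23/4)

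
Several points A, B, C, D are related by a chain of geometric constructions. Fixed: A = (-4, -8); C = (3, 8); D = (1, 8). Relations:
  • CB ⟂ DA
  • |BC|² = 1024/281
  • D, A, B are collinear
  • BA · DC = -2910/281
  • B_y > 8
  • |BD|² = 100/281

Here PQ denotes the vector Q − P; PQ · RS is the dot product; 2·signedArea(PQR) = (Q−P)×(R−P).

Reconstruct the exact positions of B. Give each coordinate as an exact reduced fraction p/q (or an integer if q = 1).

B = (331/281, 2408/281)

1. B_x = 331/281  [D, A, B are collinear ∩ CB ⟂ DA]
2. B_y = 2408/281  [D, A, B are collinear ∩ CB ⟂ DA]
   → B = (331/281, 2408/281)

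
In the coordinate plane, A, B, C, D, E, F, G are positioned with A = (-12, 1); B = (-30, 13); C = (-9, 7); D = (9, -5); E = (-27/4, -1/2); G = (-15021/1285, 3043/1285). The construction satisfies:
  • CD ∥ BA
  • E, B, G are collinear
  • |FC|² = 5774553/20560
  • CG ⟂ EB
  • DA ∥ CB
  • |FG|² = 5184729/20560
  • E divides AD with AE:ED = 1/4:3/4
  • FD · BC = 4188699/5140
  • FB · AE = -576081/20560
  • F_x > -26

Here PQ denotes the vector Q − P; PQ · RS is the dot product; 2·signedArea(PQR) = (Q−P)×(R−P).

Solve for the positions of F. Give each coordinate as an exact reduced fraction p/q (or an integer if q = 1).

1. F_x = -130671/5140  [line -21/4·x + 3/2·y + -3063039/20560 = 0 ∩ |FG|² = 5184729/20560]
2. F_y = 26579/2570  [line -21/4·x + 3/2·y + -3063039/20560 = 0 ∩ |FG|² = 5184729/20560]
   → F = (-130671/5140, 26579/2570)

F = (-130671/5140, 26579/2570)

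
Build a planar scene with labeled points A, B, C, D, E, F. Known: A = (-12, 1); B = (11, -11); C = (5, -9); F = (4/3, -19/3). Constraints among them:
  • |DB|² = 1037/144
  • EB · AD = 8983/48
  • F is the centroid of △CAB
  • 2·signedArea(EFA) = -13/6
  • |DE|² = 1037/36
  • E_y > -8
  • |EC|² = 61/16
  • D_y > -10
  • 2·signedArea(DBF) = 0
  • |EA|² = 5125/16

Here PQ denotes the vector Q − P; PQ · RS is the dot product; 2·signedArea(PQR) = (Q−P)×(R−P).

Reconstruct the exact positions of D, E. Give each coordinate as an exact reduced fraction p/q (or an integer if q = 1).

D = (103/12, -59/6)
E = (15/4, -15/2)

1. D_x = 103/12  [line -14/3·x + -29/3·y + -55 = 0 ∩ |DB|² = 1037/144]
2. D_y = -59/6  [line -14/3·x + -29/3·y + -55 = 0 ∩ |DB|² = 1037/144]
   → D = (103/12, -59/6)
3. E_x = 15/4  [EB · AD = 8983/48 ∩ 2·signedArea(EFA) = -13/6]
4. E_y = -15/2  [EB · AD = 8983/48 ∩ 2·signedArea(EFA) = -13/6]
   → E = (15/4, -15/2)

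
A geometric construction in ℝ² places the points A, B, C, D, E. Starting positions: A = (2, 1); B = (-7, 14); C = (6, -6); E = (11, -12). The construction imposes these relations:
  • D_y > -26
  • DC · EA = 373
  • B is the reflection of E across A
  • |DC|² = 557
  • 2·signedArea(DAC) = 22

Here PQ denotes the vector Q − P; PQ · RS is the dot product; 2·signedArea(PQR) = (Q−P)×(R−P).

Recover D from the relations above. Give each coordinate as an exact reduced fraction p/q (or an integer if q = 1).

D = (20, -25)

1. D_x = 20  [2·signedArea(DAC) = 22 ∩ DC · EA = 373]
2. D_y = -25  [2·signedArea(DAC) = 22 ∩ DC · EA = 373]
   → D = (20, -25)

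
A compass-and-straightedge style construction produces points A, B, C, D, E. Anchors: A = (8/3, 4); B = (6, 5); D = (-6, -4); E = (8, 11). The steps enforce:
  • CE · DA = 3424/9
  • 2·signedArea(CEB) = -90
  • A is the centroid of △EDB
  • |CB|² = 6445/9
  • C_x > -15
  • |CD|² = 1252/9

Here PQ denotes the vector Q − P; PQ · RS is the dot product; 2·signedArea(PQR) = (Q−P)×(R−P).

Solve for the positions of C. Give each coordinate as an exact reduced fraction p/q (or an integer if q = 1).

C = (-44/3, -12)

1. C_x = -44/3  [CE · DA = 3424/9 ∩ 2·signedArea(CEB) = -90]
2. C_y = -12  [CE · DA = 3424/9 ∩ 2·signedArea(CEB) = -90]
   → C = (-44/3, -12)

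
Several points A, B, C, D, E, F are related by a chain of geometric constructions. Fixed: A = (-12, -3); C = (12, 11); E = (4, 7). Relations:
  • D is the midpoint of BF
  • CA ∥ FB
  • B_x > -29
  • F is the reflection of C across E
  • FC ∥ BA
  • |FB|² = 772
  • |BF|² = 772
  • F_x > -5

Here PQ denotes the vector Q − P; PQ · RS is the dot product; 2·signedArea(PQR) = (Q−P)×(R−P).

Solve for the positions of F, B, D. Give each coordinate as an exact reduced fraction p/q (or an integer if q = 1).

1. F_x = -4  [F is the reflection of C across E]
2. F_y = 3  [F is the reflection of C across E]
   → F = (-4, 3)
3. B_x = -28  [FC ∥ BA ∩ CA ∥ FB]
4. B_y = -11  [FC ∥ BA ∩ CA ∥ FB]
   → B = (-28, -11)
5. D_x = -16  [D is the midpoint of BF]
6. D_y = -4  [D is the midpoint of BF]
   → D = (-16, -4)

B = (-28, -11)
D = (-16, -4)
F = (-4, 3)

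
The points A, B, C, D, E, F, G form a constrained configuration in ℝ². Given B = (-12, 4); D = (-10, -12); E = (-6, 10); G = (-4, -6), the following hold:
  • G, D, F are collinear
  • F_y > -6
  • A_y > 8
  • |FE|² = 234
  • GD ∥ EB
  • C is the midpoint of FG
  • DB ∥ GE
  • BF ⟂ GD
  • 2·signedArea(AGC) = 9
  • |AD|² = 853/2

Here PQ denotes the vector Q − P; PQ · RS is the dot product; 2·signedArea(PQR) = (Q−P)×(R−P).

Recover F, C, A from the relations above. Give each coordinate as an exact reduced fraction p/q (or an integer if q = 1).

A = (-15/2, 17/2)
C = (-7/2, -11/2)
F = (-3, -5)

1. F_x = -3  [G, D, F are collinear ∩ BF ⟂ GD]
2. F_y = -5  [G, D, F are collinear ∩ BF ⟂ GD]
   → F = (-3, -5)
3. C_x = -7/2  [C is the midpoint of FG]
4. C_y = -11/2  [C is the midpoint of FG]
   → C = (-7/2, -11/2)
5. A_x = -15/2  [line -1/2·x + 1/2·y + -8 = 0 ∩ |AD|² = 853/2]
6. A_y = 17/2  [line -1/2·x + 1/2·y + -8 = 0 ∩ |AD|² = 853/2]
   → A = (-15/2, 17/2)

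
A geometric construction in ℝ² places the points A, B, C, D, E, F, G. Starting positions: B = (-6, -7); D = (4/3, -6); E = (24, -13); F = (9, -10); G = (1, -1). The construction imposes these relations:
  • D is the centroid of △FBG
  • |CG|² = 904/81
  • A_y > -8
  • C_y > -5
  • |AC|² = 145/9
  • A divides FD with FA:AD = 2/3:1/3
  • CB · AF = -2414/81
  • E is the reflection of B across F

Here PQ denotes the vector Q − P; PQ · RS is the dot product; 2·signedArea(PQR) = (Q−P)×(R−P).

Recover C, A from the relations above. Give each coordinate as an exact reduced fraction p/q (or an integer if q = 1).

1. A_x = 35/9  [A divides FD with FA:AD = 2/3:1/3]
2. A_y = -22/3  [A divides FD with FA:AD = 2/3:1/3]
   → A = (35/9, -22/3)
3. C_x = 11/9  [line -46/9·x + 8/3·y + 1442/81 = 0 ∩ |AC|² = 145/9]
4. C_y = -13/3  [line -46/9·x + 8/3·y + 1442/81 = 0 ∩ |AC|² = 145/9]
   → C = (11/9, -13/3)

A = (35/9, -22/3)
C = (11/9, -13/3)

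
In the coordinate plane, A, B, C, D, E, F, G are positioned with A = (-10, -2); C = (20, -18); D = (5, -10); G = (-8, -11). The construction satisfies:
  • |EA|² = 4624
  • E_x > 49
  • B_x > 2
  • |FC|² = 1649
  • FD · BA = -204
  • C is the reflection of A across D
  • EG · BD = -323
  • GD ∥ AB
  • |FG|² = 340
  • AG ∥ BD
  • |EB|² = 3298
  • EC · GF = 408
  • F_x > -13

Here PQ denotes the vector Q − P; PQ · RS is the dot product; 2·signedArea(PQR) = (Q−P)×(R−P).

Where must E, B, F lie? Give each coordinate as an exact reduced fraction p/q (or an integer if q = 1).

B = (3, -1)
E = (50, -34)
F = (-12, 7)

1. B_x = 3  [AG ∥ BD ∩ GD ∥ AB]
2. B_y = -1  [AG ∥ BD ∩ GD ∥ AB]
   → B = (3, -1)
3. E_x = 50  [line -2·x + 9·y + 406 = 0 ∩ |EB|² = 3298]
4. E_y = -34  [line -2·x + 9·y + 406 = 0 ∩ |EB|² = 3298]
   → E = (50, -34)
5. F_x = -12  [FD · BA = -204 ∩ EC · GF = 408]
6. F_y = 7  [FD · BA = -204 ∩ EC · GF = 408]
   → F = (-12, 7)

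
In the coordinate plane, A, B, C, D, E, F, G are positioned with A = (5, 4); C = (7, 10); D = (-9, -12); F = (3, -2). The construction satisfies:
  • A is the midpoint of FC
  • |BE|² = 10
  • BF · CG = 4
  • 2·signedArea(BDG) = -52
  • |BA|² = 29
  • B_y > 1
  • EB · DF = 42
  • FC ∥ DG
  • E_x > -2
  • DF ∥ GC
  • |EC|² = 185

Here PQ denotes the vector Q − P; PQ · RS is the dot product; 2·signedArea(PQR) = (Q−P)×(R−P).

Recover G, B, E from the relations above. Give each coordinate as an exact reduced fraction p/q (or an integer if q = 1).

B = (0, 2)
E = (-1, -1)
G = (-5, 0)

1. G_x = -5  [DF ∥ GC ∩ FC ∥ DG]
2. G_y = 0  [DF ∥ GC ∩ FC ∥ DG]
   → G = (-5, 0)
3. B_x = 0  [2·signedArea(BDG) = -52 ∩ BF · CG = 4]
4. B_y = 2  [2·signedArea(BDG) = -52 ∩ BF · CG = 4]
   → B = (0, 2)
5. E_x = -1  [line -12·x + -10·y + -22 = 0 ∩ |EC|² = 185]
6. E_y = -1  [line -12·x + -10·y + -22 = 0 ∩ |EC|² = 185]
   → E = (-1, -1)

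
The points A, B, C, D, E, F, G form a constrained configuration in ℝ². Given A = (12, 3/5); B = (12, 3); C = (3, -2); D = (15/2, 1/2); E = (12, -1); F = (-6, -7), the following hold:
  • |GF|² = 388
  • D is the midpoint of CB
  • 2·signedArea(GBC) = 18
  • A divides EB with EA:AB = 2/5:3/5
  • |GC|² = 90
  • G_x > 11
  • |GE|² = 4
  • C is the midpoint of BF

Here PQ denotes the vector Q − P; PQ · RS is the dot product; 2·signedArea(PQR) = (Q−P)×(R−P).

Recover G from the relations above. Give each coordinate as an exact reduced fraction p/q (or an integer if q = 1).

G = (12, 1)

1. G_x = 12  [line 5·x + -9·y + -51 = 0 ∩ |GC|² = 90]
2. G_y = 1  [line 5·x + -9·y + -51 = 0 ∩ |GC|² = 90]
   → G = (12, 1)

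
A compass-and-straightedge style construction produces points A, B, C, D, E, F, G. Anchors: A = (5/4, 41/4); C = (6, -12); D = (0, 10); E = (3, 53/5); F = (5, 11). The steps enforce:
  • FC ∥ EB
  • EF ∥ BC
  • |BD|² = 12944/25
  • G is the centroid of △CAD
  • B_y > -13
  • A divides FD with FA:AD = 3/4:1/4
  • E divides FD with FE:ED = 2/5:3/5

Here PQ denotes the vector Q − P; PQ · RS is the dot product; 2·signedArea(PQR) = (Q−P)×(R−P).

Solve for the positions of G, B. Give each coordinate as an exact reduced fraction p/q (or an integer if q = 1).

B = (4, -62/5)
G = (29/12, 11/4)

1. G_x = 29/12  [G is the centroid of △CAD]
2. G_y = 11/4  [G is the centroid of △CAD]
   → G = (29/12, 11/4)
3. B_x = 4  [EF ∥ BC ∩ FC ∥ EB]
4. B_y = -62/5  [EF ∥ BC ∩ FC ∥ EB]
   → B = (4, -62/5)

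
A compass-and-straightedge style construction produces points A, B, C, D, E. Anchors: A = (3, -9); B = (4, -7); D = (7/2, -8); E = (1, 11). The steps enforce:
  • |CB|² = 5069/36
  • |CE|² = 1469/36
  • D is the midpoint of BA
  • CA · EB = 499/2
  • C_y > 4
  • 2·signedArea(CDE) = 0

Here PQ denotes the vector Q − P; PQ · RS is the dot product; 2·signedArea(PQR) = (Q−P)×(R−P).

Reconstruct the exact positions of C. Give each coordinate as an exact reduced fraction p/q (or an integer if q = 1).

C = (11/6, 14/3)

1. C_x = 11/6  [2·signedArea(CDE) = 0 ∩ CA · EB = 499/2]
2. C_y = 14/3  [2·signedArea(CDE) = 0 ∩ CA · EB = 499/2]
   → C = (11/6, 14/3)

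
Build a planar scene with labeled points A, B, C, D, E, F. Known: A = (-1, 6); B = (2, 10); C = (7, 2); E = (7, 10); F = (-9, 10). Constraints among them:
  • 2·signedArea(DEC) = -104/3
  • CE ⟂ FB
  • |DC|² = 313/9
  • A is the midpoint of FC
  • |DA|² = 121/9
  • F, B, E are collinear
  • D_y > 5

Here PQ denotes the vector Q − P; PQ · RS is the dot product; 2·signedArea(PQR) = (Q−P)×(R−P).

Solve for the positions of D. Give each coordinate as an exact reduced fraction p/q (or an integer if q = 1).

D = (8/3, 6)

1. D_x = 8/3  [2·signedArea(DEC) = -104/3]
2. D_y = 6  [|DC|² = 313/9]
   → D = (8/3, 6)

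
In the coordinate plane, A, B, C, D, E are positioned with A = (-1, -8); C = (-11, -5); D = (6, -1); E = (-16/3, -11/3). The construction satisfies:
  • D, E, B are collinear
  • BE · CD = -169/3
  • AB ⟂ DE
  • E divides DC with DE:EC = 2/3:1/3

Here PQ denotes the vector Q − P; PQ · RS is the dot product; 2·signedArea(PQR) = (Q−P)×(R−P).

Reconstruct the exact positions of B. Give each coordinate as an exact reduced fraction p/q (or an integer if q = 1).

1. B_x = -669/305  [D, E, B are collinear ∩ AB ⟂ DE]
2. B_y = -893/305  [D, E, B are collinear ∩ AB ⟂ DE]
   → B = (-669/305, -893/305)

B = (-669/305, -893/305)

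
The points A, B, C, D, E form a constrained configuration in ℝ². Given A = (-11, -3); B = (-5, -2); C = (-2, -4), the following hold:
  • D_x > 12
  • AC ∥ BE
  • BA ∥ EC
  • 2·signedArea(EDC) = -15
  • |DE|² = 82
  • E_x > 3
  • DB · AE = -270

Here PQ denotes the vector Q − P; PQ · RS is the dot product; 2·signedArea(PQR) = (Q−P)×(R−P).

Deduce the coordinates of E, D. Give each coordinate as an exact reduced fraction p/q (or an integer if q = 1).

1. E_x = 4  [BA ∥ EC ∩ AC ∥ BE]
2. E_y = -3  [BA ∥ EC ∩ AC ∥ BE]
   → E = (4, -3)
3. D_x = 13  [DB · AE = -270 ∩ 2·signedArea(EDC) = -15]
4. D_y = -4  [DB · AE = -270 ∩ 2·signedArea(EDC) = -15]
   → D = (13, -4)

D = (13, -4)
E = (4, -3)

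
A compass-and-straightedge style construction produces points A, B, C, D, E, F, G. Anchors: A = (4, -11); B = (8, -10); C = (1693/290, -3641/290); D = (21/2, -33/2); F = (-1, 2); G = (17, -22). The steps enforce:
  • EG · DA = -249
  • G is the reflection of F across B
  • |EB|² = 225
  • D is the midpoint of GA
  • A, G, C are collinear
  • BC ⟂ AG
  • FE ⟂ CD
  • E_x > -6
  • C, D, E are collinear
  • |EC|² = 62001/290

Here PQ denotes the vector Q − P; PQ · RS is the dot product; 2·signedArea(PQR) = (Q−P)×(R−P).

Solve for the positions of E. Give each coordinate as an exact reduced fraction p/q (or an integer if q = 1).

1. E_x = -772/145  [C, D, E are collinear ∩ FE ⟂ CD]
2. E_y = -451/145  [C, D, E are collinear ∩ FE ⟂ CD]
   → E = (-772/145, -451/145)

E = (-772/145, -451/145)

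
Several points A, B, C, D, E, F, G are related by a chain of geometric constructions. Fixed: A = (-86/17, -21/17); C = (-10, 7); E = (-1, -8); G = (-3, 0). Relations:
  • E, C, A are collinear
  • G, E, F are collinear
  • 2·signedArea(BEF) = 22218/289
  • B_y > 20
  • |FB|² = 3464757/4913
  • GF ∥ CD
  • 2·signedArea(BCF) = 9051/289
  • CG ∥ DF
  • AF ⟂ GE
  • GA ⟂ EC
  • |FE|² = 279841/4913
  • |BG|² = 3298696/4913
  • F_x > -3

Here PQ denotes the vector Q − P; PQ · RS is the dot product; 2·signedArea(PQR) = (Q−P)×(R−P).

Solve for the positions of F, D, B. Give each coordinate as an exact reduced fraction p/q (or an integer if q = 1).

1. F_x = -818/289  [G, E, F are collinear ∩ AF ⟂ GE]
2. F_y = -196/289  [G, E, F are collinear ∩ AF ⟂ GE]
   → F = (-818/289, -196/289)
3. D_x = -2841/289  [CG ∥ DF ∩ GF ∥ CD]
4. D_y = 1827/289  [CG ∥ DF ∩ GF ∥ CD]
   → D = (-2841/289, 1827/289)
5. B_x = -5393/289  [2·signedArea(BEF) = 22218/289 ∩ 2·signedArea(BCF) = 9051/289]
6. B_y = 5966/289  [2·signedArea(BEF) = 22218/289 ∩ 2·signedArea(BCF) = 9051/289]
   → B = (-5393/289, 5966/289)

B = (-5393/289, 5966/289)
D = (-2841/289, 1827/289)
F = (-818/289, -196/289)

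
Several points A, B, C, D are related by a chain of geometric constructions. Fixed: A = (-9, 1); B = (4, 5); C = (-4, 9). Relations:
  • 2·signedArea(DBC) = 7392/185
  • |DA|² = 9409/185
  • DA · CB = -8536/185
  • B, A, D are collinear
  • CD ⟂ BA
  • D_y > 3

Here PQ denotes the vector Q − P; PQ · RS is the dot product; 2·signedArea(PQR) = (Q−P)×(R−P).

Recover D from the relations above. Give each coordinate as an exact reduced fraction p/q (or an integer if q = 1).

1. D_x = -404/185  [B, A, D are collinear ∩ CD ⟂ BA]
2. D_y = 573/185  [B, A, D are collinear ∩ CD ⟂ BA]
   → D = (-404/185, 573/185)

D = (-404/185, 573/185)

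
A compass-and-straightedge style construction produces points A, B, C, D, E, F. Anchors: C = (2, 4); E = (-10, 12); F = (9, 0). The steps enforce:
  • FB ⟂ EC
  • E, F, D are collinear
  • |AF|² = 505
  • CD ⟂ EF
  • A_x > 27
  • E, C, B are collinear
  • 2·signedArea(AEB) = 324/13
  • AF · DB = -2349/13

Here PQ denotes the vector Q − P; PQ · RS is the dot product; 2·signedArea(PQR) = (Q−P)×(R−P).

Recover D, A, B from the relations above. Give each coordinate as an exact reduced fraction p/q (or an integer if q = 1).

A = (28, -12)
B = (113/13, -6/13)
D = (1106/505, 2172/505)

1. D_x = 1106/505  [E, F, D are collinear ∩ CD ⟂ EF]
2. D_y = 2172/505  [E, F, D are collinear ∩ CD ⟂ EF]
   → D = (1106/505, 2172/505)
3. B_x = 113/13  [E, C, B are collinear ∩ FB ⟂ EC]
4. B_y = -6/13  [E, C, B are collinear ∩ FB ⟂ EC]
   → B = (113/13, -6/13)
5. A_x = 28  [AF · DB = -2349/13 ∩ 2·signedArea(AEB) = 324/13]
6. A_y = -12  [AF · DB = -2349/13 ∩ 2·signedArea(AEB) = 324/13]
   → A = (28, -12)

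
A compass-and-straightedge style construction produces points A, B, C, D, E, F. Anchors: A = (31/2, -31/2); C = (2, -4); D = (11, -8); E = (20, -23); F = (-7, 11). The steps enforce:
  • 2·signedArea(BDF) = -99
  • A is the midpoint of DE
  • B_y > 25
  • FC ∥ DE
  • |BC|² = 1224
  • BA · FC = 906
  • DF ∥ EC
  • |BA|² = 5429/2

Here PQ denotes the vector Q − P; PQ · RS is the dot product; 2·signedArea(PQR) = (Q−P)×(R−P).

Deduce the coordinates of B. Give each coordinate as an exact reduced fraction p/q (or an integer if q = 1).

1. B_x = -16  [2·signedArea(BDF) = -99 ∩ BA · FC = 906]
2. B_y = 26  [2·signedArea(BDF) = -99 ∩ BA · FC = 906]
   → B = (-16, 26)

B = (-16, 26)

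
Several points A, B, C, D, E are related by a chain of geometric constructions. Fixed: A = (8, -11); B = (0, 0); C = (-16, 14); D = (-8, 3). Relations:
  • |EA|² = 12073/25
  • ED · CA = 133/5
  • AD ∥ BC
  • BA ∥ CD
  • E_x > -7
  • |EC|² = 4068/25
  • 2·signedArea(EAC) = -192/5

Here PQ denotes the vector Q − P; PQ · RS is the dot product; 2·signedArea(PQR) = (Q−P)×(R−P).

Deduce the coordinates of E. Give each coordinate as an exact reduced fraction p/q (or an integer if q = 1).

E = (-32/5, 28/5)

1. E_x = -32/5  [2·signedArea(EAC) = -192/5 ∩ ED · CA = 133/5]
2. E_y = 28/5  [2·signedArea(EAC) = -192/5 ∩ ED · CA = 133/5]
   → E = (-32/5, 28/5)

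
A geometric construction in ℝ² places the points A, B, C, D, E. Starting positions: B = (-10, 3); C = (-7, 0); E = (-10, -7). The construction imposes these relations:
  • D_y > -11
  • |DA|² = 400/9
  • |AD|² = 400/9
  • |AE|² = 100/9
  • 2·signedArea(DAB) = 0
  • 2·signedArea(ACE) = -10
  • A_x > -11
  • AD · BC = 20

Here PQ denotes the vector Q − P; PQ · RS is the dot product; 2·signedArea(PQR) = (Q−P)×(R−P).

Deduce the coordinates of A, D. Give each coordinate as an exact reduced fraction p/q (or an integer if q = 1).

A = (-10, -11/3)
D = (-10, -31/3)

1. A_x = -10  [line 7·x + -3·y + 59 = 0 ∩ |AE|² = 100/9]
2. A_y = -11/3  [line 7·x + -3·y + 59 = 0 ∩ |AE|² = 100/9]
   → A = (-10, -11/3)
3. D_x = -10  [2·signedArea(DAB) = 0 ∩ AD · BC = 20]
4. D_y = -31/3  [2·signedArea(DAB) = 0 ∩ AD · BC = 20]
   → D = (-10, -31/3)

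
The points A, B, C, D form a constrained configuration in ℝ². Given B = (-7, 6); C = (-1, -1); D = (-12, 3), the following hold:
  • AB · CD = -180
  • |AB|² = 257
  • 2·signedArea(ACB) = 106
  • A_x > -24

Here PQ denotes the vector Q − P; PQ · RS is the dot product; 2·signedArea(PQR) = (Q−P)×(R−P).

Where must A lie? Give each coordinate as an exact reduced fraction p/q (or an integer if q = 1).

A = (-23, 7)

1. A_x = -23  [2·signedArea(ACB) = 106 ∩ AB · CD = -180]
2. A_y = 7  [2·signedArea(ACB) = 106 ∩ AB · CD = -180]
   → A = (-23, 7)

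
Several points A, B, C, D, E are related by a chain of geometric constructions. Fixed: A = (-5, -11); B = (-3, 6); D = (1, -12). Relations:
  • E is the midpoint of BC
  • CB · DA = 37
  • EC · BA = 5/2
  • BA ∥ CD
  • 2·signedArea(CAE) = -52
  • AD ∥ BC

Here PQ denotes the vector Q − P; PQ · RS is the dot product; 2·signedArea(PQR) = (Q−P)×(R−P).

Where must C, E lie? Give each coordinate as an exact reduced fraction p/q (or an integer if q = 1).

C = (3, 5)
E = (0, 11/2)

1. C_x = 3  [BA ∥ CD ∩ AD ∥ BC]
2. C_y = 5  [BA ∥ CD ∩ AD ∥ BC]
   → C = (3, 5)
3. E_x = 0  [E is the midpoint of BC]
4. E_y = 11/2  [E is the midpoint of BC]
   → E = (0, 11/2)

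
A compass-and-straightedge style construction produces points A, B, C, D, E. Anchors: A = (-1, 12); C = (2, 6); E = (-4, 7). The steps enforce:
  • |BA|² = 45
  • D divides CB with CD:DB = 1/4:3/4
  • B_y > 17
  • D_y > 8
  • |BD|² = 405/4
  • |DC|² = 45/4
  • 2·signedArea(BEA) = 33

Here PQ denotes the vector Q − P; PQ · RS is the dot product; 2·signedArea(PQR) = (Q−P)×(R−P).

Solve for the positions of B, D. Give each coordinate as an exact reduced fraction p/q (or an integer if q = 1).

1. B_x = -4  [line -5·x + 3·y + -74 = 0 ∩ |BA|² = 45]
2. B_y = 18  [line -5·x + 3·y + -74 = 0 ∩ |BA|² = 45]
   → B = (-4, 18)
3. D_x = 1/2  [D divides CB with CD:DB = 1/4:3/4]
4. D_y = 9  [D divides CB with CD:DB = 1/4:3/4]
   → D = (1/2, 9)

B = (-4, 18)
D = (1/2, 9)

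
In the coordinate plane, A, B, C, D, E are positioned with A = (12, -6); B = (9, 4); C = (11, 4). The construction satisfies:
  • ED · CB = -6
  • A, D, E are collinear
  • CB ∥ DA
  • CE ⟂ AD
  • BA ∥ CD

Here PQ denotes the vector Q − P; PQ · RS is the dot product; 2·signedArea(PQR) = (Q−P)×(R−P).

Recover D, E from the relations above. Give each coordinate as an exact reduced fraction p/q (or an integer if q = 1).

D = (14, -6)
E = (11, -6)

1. D_x = 14  [CB ∥ DA ∩ BA ∥ CD]
2. D_y = -6  [CB ∥ DA ∩ BA ∥ CD]
   → D = (14, -6)
3. E_x = 11  [A, D, E are collinear ∩ CE ⟂ AD]
4. E_y = -6  [A, D, E are collinear ∩ CE ⟂ AD]
   → E = (11, -6)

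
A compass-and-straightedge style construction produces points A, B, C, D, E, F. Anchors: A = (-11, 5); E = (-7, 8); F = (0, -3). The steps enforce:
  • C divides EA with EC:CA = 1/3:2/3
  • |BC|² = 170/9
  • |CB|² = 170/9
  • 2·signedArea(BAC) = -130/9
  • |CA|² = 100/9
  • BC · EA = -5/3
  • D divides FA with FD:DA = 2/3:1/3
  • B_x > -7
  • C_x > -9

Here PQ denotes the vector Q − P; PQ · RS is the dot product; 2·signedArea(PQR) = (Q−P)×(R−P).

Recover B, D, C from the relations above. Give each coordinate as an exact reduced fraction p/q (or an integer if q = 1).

1. D_x = -22/3  [D divides FA with FD:DA = 2/3:1/3]
2. D_y = 7/3  [D divides FA with FD:DA = 2/3:1/3]
   → D = (-22/3, 7/3)
3. C_x = -25/3  [C divides EA with EC:CA = 1/3:2/3]
4. C_y = 7  [C divides EA with EC:CA = 1/3:2/3]
   → C = (-25/3, 7)
5. B_x = -6  [2·signedArea(BAC) = -130/9 ∩ BC · EA = -5/3]
6. B_y = 10/3  [2·signedArea(BAC) = -130/9 ∩ BC · EA = -5/3]
   → B = (-6, 10/3)

B = (-6, 10/3)
C = (-25/3, 7)
D = (-22/3, 7/3)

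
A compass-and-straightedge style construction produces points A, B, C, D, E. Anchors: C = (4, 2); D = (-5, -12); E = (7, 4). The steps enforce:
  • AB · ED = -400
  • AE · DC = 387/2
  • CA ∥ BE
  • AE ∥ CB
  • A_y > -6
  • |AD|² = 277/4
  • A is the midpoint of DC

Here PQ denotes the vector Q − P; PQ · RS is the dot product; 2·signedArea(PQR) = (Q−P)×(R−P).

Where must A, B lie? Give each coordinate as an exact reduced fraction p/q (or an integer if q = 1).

A = (-1/2, -5)
B = (23/2, 11)

1. A_x = -1/2  [A is the midpoint of DC]
2. A_y = -5  [A is the midpoint of DC]
   → A = (-1/2, -5)
3. B_x = 23/2  [CA ∥ BE ∩ AE ∥ CB]
4. B_y = 11  [CA ∥ BE ∩ AE ∥ CB]
   → B = (23/2, 11)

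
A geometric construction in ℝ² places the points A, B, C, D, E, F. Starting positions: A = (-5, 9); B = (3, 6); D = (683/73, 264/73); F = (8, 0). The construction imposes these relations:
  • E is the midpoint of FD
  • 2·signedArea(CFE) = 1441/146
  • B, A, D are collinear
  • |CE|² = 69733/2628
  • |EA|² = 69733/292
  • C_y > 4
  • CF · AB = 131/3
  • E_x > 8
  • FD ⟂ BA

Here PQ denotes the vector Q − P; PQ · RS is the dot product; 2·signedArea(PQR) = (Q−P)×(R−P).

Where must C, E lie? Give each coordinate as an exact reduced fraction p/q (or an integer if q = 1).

C = (902/219, 307/73)
E = (1267/146, 132/73)

1. E_x = 1267/146  [E is the midpoint of FD]
2. E_y = 132/73  [E is the midpoint of FD]
   → E = (1267/146, 132/73)
3. C_x = 902/219  [line -8·x + 3·y + 61/3 = 0 ∩ |CE|² = 69733/2628]
4. C_y = 307/73  [line -8·x + 3·y + 61/3 = 0 ∩ |CE|² = 69733/2628]
   → C = (902/219, 307/73)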